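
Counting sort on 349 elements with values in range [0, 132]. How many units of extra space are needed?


Output array size: 349 (to store sorted result)
Count array size: 133 (one slot per possible value, range 0 to 132)
Total extra space = 349 + 133 = 482


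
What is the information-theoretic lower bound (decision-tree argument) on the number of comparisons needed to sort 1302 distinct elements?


A binary decision tree of height h has at most 2^h leaves and needs at least n! of them, so h >= ceil(log2(n!)).
1302! is far too large to multiply out, so use Stirling's series:
  ln(n!) ~ n ln n - n + (1/2) ln(2 pi n) + 1/(12n)  (error below 1/(360 n^3), negligible here)
  ln(1302) = 7.1716568
  n ln n = 1302 * 7.1716568 = 9337.4972
  (1/2) ln(2 pi * 1302) = (1/2) ln(8180.7073) = 4.5048
  1/(12*1302) = 0.0001
  ln(1302!) ~ 9337.4972 - 1302 + 4.5048 + 0.0001 = 8040.0021
Convert to base 2: log2(1302!) = 8040.0021 / ln 2 = 8040.0021 / 0.69314718 = 11599.2712
ceil(11599.2712) = 11600


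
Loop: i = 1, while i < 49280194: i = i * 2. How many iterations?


i multiplies by 2 each step:
i = 1 -> 2 -> 4 -> 8 -> 16 -> 32 -> 64 -> 128 -> 256 -> 512 -> 1024 -> 2048 -> 4096 -> 8192 -> 16384 -> 32768 -> 65536 -> 131072 -> 262144 -> 524288 -> 1048576 -> 2097152 -> 4194304 -> 8388608 -> 16777216 -> 33554432 -> 67108864 (stop)
Iterations = ceil(log_2(49280194)) = 26


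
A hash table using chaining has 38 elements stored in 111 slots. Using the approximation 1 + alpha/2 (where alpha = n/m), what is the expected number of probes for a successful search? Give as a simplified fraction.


Load factor alpha = n/m = 38/111
Expected probes = 1 + alpha/2 = 1 + 38/(2*111)
= 1 + 38/222
= 222/222 + 38/222
= 260/222
Simplify: 130/111


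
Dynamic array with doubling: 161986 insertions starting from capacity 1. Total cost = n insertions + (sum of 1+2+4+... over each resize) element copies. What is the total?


n = 161986
Insertion costs: 161986
Resizes copy 1, 2, 4, ... up to the largest power of 2 that is <= n-1 = 161985, i.e. 131072.
Copy costs = 1 + 2 + 4 + 8 + 16 + 32 + 64 + 128 + 256 + 512 + 1024 + 2048 + 4096 + 8192 + 16384 + 32768 + 65536 + 131072 = 262143
Total = 161986 + 262143 = 424129


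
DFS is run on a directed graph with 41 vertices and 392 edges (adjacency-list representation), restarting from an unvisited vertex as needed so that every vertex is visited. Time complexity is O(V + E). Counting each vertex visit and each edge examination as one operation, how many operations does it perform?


A full DFS traversal processes each vertex exactly once (push/pop on stack).
Each directed edge is examined once.
V = 41, E = 392
V + E = 433


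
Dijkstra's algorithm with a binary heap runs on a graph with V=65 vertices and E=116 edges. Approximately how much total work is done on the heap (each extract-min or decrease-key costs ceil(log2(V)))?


Dijkstra with a binary heap: each vertex is extracted once, each edge may relax once.
Each heap operation costs O(log V).
V + E = 65 + 116 = 181
ceil(log2(65)) = 7 (since 2^6 = 64 < 65 <= 128 = 2^7)
Total heap work = (V+E) * ceil(log2(V)) = 181 * 7 = 1267


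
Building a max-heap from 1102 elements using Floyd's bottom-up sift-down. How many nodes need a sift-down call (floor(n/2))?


In a heap of 1102 elements (0-indexed array):
  Last element index: 1101
  Parent of last element: floor((1101 - 1) / 2) = 550
  Internal nodes: indices 0 to 550
  Count = floor(1102/2) = 551


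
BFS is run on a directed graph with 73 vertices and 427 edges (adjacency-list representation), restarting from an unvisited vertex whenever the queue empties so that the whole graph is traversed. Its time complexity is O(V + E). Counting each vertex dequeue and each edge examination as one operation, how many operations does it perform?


A full BFS traversal dequeues each vertex exactly once and examines each directed edge exactly once.
V = 73 (vertex processing cost)
E = 427 (edge examination cost)
Total operations proportional to V + E = 73 + 427 = 500


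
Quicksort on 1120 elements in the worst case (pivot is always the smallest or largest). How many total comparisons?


In the worst case, each partition step picks the worst pivot:
  Partition 1: 1119 comparisons (n-1 elements to compare)
  Partition 2: 1118 comparisons
  Partition 3: 1117 comparisons
  Partition 4: 1116 comparisons
  Partition 5: 1115 comparisons
  ...
  Last partition: 0 comparisons
Total = (n-1) + (n-2) + ... + 1 + 0 = n*(n-1)/2
= 1120*1119/2 = 626640


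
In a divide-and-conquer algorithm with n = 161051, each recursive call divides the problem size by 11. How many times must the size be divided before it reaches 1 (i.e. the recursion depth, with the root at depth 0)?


Number of divisions = log_11(161051)
Sizes: 161051 -> 14641 -> 1331 -> 121 -> 11 -> 1 (5 divisions)
Recursion depth = 5


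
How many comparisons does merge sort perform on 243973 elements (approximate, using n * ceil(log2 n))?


Recursion depth: ceil(log2(243973)) = 18
Each recursion level merges n = 243973 elements
Total = 243973 * 18 = 4391514


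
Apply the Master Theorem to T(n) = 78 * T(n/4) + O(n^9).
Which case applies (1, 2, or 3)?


The Master Theorem: T(n) = a*T(n/b) + O(n^c)
  a = 78, b = 4, c = 9
log_b(a) = log_4(78) ~ 3.143
Compare b^c with a: 4^9 = 262144 > 78, so c > log_b(a).
Since c > log_b(a), Case 3 applies.
T(n) = O(n^9)
Master Theorem case = 3


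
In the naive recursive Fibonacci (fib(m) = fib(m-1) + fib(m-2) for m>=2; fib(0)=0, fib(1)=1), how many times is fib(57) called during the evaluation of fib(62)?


Let N(m) = number of times fib(m) is called while evaluating fib(62).
N(62) = 1 (the initial call).
N(61) = 1 (only fib(62) calls it).
For 1 <= m <= 60: fib(m) is called by fib(m+1) and fib(m+2), so
  N(m) = N(m+1) + N(m+2).
fib(0) is called only by fib(2), so N(0) = N(2).
Walk down from m=62:
  N(62)=1, N(61)=1, N(60)=2, N(59)=3, N(58)=5, N(57)=8
N(57) = 8


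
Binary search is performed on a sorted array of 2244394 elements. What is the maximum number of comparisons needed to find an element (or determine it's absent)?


Binary search halves the search space each comparison:
  Step 1: search space = 2244394 -> 1122197
  Step 2: search space = 1122197 -> 561098
  Step 3: search space = 561098 -> 280549
  Step 4: search space = 280549 -> 140274
  Step 5: search space = 140274 -> 70137
  Step 6: search space = 70137 -> 35068
  Step 7: search space = 35068 -> 17534
  Step 8: search space = 17534 -> 8767
  Step 9: search space = 8767 -> 4383
  Step 10: search space = 4383 -> 2191
  Step 11: search space = 2191 -> 1095
  Step 12: search space = 1095 -> 547
  Step 13: search space = 547 -> 273
  Step 14: search space = 273 -> 136
  Step 15: search space = 136 -> 68
  Step 16: search space = 68 -> 34
  Step 17: search space = 34 -> 17
  Step 18: search space = 17 -> 8
  Step 19: search space = 8 -> 4
  Step 20: search space = 4 -> 2
  Step 21: search space = 2 -> 1
  Step 22: search space = 1 (final check)
Maximum comparisons = floor(log2(2244394)) + 1 = 21 + 1 = 22


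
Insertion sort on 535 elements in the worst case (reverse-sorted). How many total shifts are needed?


In the worst case (reverse-sorted), each element shifts past all previous:
  Element 1: 1 shifts
  Element 2: 2 shifts
  Element 3: 3 shifts
  Element 4: 4 shifts
  Element 5: 5 shifts
  ...
  Element 534: 534 shifts
Total = 1 + 2 + ... + 534
= 535*(535-1)/2 = 142845


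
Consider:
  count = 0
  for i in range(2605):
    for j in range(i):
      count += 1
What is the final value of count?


For each i, the inner loop runs i times:
  i=0: inner runs 0 times
  i=1: inner runs 1 time
  i=2: inner runs 2 times
  i=3: inner runs 3 times
  i=4: inner runs 4 times
  i=5: inner runs 5 times
  i=6: inner runs 6 times
  i=7: inner runs 7 times
  ...
Total = 0 + 1 + 2 + ... + 2604 = 2605*(2605-1)/2 = 3391710


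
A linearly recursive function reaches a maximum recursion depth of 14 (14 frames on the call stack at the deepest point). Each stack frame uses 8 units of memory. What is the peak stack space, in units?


Maximum recursion depth = 14 frames
Memory per frame = 8 units
Total stack space = depth * frame_size
= 14 * 8 = 112


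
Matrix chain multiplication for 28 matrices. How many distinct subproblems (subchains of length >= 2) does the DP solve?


Subproblems are indexed by (i, j) where i < j.
Number of such pairs = n*(n-1)/2
= 28 * 27 / 2
= 378


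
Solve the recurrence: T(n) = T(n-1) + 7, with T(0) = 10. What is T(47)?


Unrolling the recurrence:
T(47) = T(46) + 7
       = T(45) + 7 + 7
       = T(44) + 7*3
       ...
       = T(0) + 7*47
       = 10 + 329 = 339


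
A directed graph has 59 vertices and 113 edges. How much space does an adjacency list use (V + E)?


Adjacency list: one list head per vertex + one entry per edge
Vertex heads: 59
Edge entries: 113
Total = 59 + 113 = 172


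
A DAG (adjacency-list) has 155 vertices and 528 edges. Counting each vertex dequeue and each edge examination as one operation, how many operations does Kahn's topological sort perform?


V = 155 (vertex processing)
E = 528 (edge processing)
V + E = 155 + 528 = 683


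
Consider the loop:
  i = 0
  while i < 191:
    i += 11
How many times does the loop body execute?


Starting at i = 0, each iteration adds 11.
Iterations until i >= 191:
  Iteration 1: i = 0 -> i = 11
  Iteration 2: i = 11 -> i = 22
  Iteration 3: i = 22 -> i = 33
  Iteration 4: i = 33 -> i = 44
  Iteration 5: i = 44 -> i = 55
  Iteration 6: i = 55 -> i = 66
  Iteration 7: i = 66 -> i = 77
  Iteration 8: i = 77 -> i = 88
  ... continuing ...
Total iterations = ceil(191/11) = 18


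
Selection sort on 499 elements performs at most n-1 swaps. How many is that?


Each of the 498 passes places one element in its final position.
Pass 1: swap minimum into position 0
Pass 2: swap minimum of remaining into position 1
...
Pass 498: last two elements, one swap
Maximum swaps = 499 - 1 = 498


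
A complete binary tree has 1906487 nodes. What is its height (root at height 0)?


In a complete binary tree, level k holds nodes 2^k .. 2^(k+1)-1 (1-indexed).
Height = floor(log2(n)) = floor(log2(1906487)) = 20
Check: 2^20 = 1048576 <= 1906487 < 2097152 = 2^21


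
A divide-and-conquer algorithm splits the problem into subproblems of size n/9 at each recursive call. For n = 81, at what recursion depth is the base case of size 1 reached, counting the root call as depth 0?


At each depth, the problem size is divided by 9:
  Depth 0: problem size = 81
  Depth 1: problem size = 9
  Depth 2: problem size = 1 (base case)
The base case is reached at depth log_9(81) = 2 (the tree has 3 levels counting depth 0, but the depth asked for is 2).
Recursion depth = 2


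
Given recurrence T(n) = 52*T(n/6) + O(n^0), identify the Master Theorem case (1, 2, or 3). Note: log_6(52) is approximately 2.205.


Master Theorem parameters: a=52, b=6, c=0
log_b(a) = 2.205
Compare b^c with a: 6^0 = 1 < 52, so c < log_b(a).
Comparing c=0 vs log_b(a)=2.205:
0 < 2.205 => Case 1
Result: T(n) = O(n^(log_6 52)) ~ O(n^2.205)
Master Theorem case = 1


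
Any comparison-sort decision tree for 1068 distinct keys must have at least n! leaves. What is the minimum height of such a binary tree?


A binary decision tree of height h has at most 2^h leaves and needs at least n! of them, so h >= ceil(log2(n!)).
1068! is far too large to multiply out, so use Stirling's series:
  ln(n!) ~ n ln n - n + (1/2) ln(2 pi n) + 1/(12n)  (error below 1/(360 n^3), negligible here)
  ln(1068) = 6.9735430
  n ln n = 1068 * 6.9735430 = 7447.7439
  (1/2) ln(2 pi * 1068) = (1/2) ln(6710.4419) = 4.4057
  1/(12*1068) = 0.0001
  ln(1068!) ~ 7447.7439 - 1068 + 4.4057 + 0.0001 = 6384.1497
Convert to base 2: log2(1068!) = 6384.1497 / ln 2 = 6384.1497 / 0.69314718 = 9210.3811
ceil(9210.3811) = 9211


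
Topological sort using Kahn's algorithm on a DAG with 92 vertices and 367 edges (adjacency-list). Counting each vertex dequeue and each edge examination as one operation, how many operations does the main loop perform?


Kahn's algorithm:
  1. Compute in-degrees: O(V + E)
  2. Process queue: each vertex dequeued once (O(V))
     each edge examined once (O(E))
Total = V + E = 92 + 367 = 459


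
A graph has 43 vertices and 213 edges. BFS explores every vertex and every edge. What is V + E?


A full BFS traversal dequeues each vertex once and examines each edge once.
Vertex visits: 43
Edge visits: 213
V + E = 43 + 213 = 256


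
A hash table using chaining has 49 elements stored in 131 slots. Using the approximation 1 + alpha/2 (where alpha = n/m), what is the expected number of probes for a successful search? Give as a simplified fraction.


Load factor alpha = n/m = 49/131
Expected probes = 1 + alpha/2 = 1 + 49/(2*131)
= 1 + 49/262
= 262/262 + 49/262
= 311/262


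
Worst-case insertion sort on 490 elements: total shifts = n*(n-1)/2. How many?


Sum of shifts = 1 + 2 + 3 + ... + 489
= 490 * 489 / 2
= 239610 / 2
= 119805


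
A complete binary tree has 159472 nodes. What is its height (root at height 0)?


In a complete binary tree, level k holds nodes 2^k .. 2^(k+1)-1 (1-indexed).
Height = floor(log2(n)) = floor(log2(159472)) = 17
Check: 2^17 = 131072 <= 159472 < 262144 = 2^18


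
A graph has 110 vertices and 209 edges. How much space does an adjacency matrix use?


Adjacency matrix: V x V grid of entries
Space = V^2 = 110^2 = 110 * 110 = 12100


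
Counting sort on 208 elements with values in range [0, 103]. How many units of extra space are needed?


Output array size: 208 (to store sorted result)
Count array size: 104 (one slot per possible value, range 0 to 103)
Total extra space = 208 + 104 = 312


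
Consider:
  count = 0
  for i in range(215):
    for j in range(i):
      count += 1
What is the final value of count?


For each i, the inner loop runs i times:
  i=0: inner runs 0 times
  i=1: inner runs 1 time
  i=2: inner runs 2 times
  i=3: inner runs 3 times
  i=4: inner runs 4 times
  i=5: inner runs 5 times
  i=6: inner runs 6 times
  i=7: inner runs 7 times
  ...
Total = 0 + 1 + 2 + ... + 214 = 215*(215-1)/2 = 23005


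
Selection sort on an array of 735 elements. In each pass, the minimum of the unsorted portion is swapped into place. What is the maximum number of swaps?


Selection sort performs one swap per pass:
  Pass 1: find min in positions 0 to 734, swap with position 0
  Pass 2: find min in positions 1 to 734, swap with position 1
  Pass 3: find min in positions 2 to 734, swap with position 2
  Pass 4: find min in positions 3 to 734, swap with position 3
  Pass 5: find min in positions 4 to 734, swap with position 4
  ... (729 more passes)
Total passes (and swaps) = n - 1 = 735 - 1 = 734


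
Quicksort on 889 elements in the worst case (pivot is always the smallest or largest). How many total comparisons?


In the worst case, each partition step picks the worst pivot:
  Partition 1: 888 comparisons (n-1 elements to compare)
  Partition 2: 887 comparisons
  Partition 3: 886 comparisons
  Partition 4: 885 comparisons
  Partition 5: 884 comparisons
  ...
  Last partition: 0 comparisons
Total = (n-1) + (n-2) + ... + 1 + 0 = n*(n-1)/2
= 889*888/2 = 394716


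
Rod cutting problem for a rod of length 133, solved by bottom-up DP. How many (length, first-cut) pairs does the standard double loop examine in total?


For each subproblem length i = 1..133, the inner loop considers i possible first cuts.
Total = 1 + 2 + ... + 133
= 133*(133+1)/2
= 133*134/2 = 8911


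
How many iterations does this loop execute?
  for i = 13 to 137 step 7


The loop variable i takes values starting at 13 and increments by 7 each iteration.
Sequence: i = 13, 20, 27, 34, 41, 48, 55, 62, 69, ...
The upper bound 137 is inclusive, so the count is floor((last - first) / step) + 1:
floor((137 - 13) / 7) + 1 = floor(124/7) + 1 = 17 + 1 = 18


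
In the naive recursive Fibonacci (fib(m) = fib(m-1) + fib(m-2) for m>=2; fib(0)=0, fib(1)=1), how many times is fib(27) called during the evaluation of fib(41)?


Let N(m) = number of times fib(m) is called while evaluating fib(41).
N(41) = 1 (the initial call).
N(40) = 1 (only fib(41) calls it).
For 1 <= m <= 39: fib(m) is called by fib(m+1) and fib(m+2), so
  N(m) = N(m+1) + N(m+2).
fib(0) is called only by fib(2), so N(0) = N(2).
Walk down from m=41:
  N(41)=1, N(40)=1, N(39)=2, N(38)=3, N(37)=5, N(36)=8, N(35)=13, N(34)=21, N(33)=34, N(32)=55, N(31)=89, N(30)=144, N(29)=233, N(28)=377, N(27)=610
N(27) = 610


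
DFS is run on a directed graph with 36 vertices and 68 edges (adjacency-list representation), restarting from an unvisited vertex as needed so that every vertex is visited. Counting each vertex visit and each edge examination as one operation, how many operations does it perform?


A full DFS traversal processes each vertex exactly once (push/pop on stack).
Each directed edge is examined once.
V = 36, E = 68
V + E = 104


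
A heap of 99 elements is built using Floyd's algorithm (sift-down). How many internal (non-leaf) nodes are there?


Leaf nodes occupy roughly half the array.
Sift-down is called for each internal node, starting from the last one.
Internal nodes = floor(n/2) = floor(99/2) = 49


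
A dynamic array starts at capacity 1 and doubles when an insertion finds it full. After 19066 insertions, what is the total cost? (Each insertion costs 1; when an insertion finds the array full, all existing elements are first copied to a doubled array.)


Insertion cost: 19066 (one per element)
Resizes occur just before inserting elements 2, 3, 5, 9, ...
Elements copied at each resize: 1 + 2 + 4 + 8 + 16 + 32 + 64 + 128 + 256 + 512 + 1024 + 2048 + 4096 + 8192 + 16384
Sum of copies = 32767 (geometric series: 2^k - 1)
Total = 19066 + 32767 = 51833


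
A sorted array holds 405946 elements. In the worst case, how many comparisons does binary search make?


Halving sequence: 405946 -> 202973 -> 101486 -> 50743 -> 25371 -> 12685 -> 6342 -> 3171 -> 1585 -> 792 -> 396 -> 198 -> 99 -> 49 -> 24 -> 12 -> 6 -> 3 -> 1
Number of halvings = 18
Max comparisons = 18 + 1 = 19


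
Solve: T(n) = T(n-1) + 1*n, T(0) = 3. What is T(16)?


Expanding the recurrence:
T(16) = T(15) + 1*16
       = T(14) + 1*15 + 1*16
       ...
       = T(0) + 1*(1 + 2 + ... + 16)
       = 3 + 1 * 16*17/2
       = 3 + 1 * 136
       = 3 + 136 = 139


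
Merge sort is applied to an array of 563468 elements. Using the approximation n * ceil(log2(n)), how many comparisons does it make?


Merge sort divides the array into halves recursively.
Number of levels = ceil(log2(563468)) = 20
At each level, approximately n = 563468 comparisons are needed for merging.
Total comparisons ~ n * ceil(log2(n)) = 563468 * 20 = 11269360


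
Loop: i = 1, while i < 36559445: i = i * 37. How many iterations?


i multiplies by 37 each step:
i = 1 -> 37 -> 1369 -> 50653 -> 1874161 -> 69343957 (stop)
Iterations = ceil(log_37(36559445)) = 5


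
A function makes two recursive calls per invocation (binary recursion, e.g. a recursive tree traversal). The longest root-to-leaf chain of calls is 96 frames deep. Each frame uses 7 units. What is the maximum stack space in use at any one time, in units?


Binary recursion: the two calls run one after the other, so only one root-to-leaf chain of frames is on the stack at a time.
Maximum depth (longest chain) = 96 frames
Each frame = 7 units
Max stack space = 96 * 7 = 672


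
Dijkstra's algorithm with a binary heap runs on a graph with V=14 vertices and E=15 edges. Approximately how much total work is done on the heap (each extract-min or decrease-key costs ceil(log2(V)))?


Dijkstra with a binary heap: each vertex is extracted once, each edge may relax once.
Each heap operation costs O(log V).
V + E = 14 + 15 = 29
ceil(log2(14)) = 4 (since 2^3 = 8 < 14 <= 16 = 2^4)
Total heap work = (V+E) * ceil(log2(V)) = 29 * 4 = 116


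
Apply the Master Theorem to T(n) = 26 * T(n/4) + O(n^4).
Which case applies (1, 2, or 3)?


The Master Theorem: T(n) = a*T(n/b) + O(n^c)
  a = 26, b = 4, c = 4
log_b(a) = log_4(26) ~ 2.35
Compare b^c with a: 4^4 = 256 > 26, so c > log_b(a).
Since c > log_b(a), Case 3 applies.
T(n) = O(n^4)
Master Theorem case = 3


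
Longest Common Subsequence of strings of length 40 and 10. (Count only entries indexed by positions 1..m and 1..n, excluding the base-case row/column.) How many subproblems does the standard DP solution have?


DP table indexed by positions in both strings.
First string: 40 positions
Second string: 10 positions
Total = 40 * 10 = 400


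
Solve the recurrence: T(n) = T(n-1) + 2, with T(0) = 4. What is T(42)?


Unrolling the recurrence:
T(42) = T(41) + 2
       = T(40) + 2 + 2
       = T(39) + 2*3
       ...
       = T(0) + 2*42
       = 4 + 84 = 88


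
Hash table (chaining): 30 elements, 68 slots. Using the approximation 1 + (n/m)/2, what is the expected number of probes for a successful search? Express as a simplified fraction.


Computing expected probes:
alpha = 30/68
= 1 + alpha/2
= 1 + 30/(2*68)
= (2*68 + 30) / (2*68)
= 166/136 = 83/68


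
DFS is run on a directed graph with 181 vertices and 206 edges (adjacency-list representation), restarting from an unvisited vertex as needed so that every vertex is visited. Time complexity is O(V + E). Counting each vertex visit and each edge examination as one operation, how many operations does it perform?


A full DFS traversal processes each vertex exactly once (push/pop on stack).
Each directed edge is examined once.
V = 181, E = 206
V + E = 387


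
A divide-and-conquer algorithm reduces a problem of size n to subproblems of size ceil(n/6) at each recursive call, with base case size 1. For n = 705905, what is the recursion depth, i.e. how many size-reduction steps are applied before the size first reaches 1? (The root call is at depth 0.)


Each step divides the size by 6 (rounding up); after k steps the size is ceil(n/6^k), which equals 1 exactly when 6^k >= n.
So the depth is the smallest k with 6^k >= 705905, i.e. ceil(log_6(705905)).
6^7 = 279936 < 705905 <= 1679616 = 6^8
Recursion depth = 8


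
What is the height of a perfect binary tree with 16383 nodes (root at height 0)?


A perfect binary tree with 16383 nodes:
  16383 = 2^14 - 1
  Levels: 0, 1, ..., 13
  Height = 13


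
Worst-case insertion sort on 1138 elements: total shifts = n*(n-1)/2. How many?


Sum of shifts = 1 + 2 + 3 + ... + 1137
= 1138 * 1137 / 2
= 1293906 / 2
= 646953


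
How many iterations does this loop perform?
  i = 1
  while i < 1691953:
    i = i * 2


The loop variable doubles each iteration:
i = 1 -> 2 -> 4 -> 8 -> 16 -> 32 -> 64 -> 128 -> 256 -> 512 -> 1024 -> 2048 -> 4096 -> 8192 -> 16384 -> 32768 -> 65536 -> 131072 -> 262144 -> 524288 -> 1048576 -> 2097152 (stop, 2097152 >= 1691953)
Number of doublings = ceil(log2(1691953)) = 21


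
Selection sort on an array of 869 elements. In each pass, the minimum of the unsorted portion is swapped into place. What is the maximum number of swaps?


Selection sort performs one swap per pass:
  Pass 1: find min in positions 0 to 868, swap with position 0
  Pass 2: find min in positions 1 to 868, swap with position 1
  Pass 3: find min in positions 2 to 868, swap with position 2
  Pass 4: find min in positions 3 to 868, swap with position 3
  Pass 5: find min in positions 4 to 868, swap with position 4
  ... (863 more passes)
Total passes (and swaps) = n - 1 = 869 - 1 = 868


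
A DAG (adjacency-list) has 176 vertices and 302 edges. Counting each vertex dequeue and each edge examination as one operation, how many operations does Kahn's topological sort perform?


V = 176 (vertex processing)
E = 302 (edge processing)
V + E = 176 + 302 = 478


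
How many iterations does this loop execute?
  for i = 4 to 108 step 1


The loop variable i takes values starting at 4 and increments by 1 each iteration.
Sequence: i = 4, 5, 6, 7, 8, 9, 10, 11, 12, ...
The upper bound 108 is inclusive, so the count is floor((last - first) / step) + 1:
floor((108 - 4) / 1) + 1 = floor(104/1) + 1 = 104 + 1 = 105


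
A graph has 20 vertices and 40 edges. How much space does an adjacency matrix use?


Adjacency matrix: V x V grid of entries
Space = V^2 = 20^2 = 20 * 20 = 400


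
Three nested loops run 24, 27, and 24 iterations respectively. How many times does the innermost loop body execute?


Loop 1 (outermost): 24 iterations
Loop 2 (middle): 27 iterations per outer
Loop 3 (innermost): 24 iterations per middle
Total = 24 * 27 * 24 = 15552


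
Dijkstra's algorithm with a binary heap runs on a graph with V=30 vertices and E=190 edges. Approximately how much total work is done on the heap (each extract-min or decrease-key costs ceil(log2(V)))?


Dijkstra with a binary heap: each vertex is extracted once, each edge may relax once.
Each heap operation costs O(log V).
V + E = 30 + 190 = 220
ceil(log2(30)) = 5 (since 2^4 = 16 < 30 <= 32 = 2^5)
Total heap work = (V+E) * ceil(log2(V)) = 220 * 5 = 1100


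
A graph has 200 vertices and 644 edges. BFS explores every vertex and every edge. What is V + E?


A full BFS traversal dequeues each vertex once and examines each edge once.
Vertex visits: 200
Edge visits: 644
V + E = 200 + 644 = 844


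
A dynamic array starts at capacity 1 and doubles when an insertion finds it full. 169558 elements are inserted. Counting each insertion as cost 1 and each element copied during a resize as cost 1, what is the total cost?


n = 169558
Insertion costs: 169558
Resizes copy 1, 2, 4, ... up to the largest power of 2 that is <= n-1 = 169557, i.e. 131072.
Copy costs = 1 + 2 + 4 + 8 + 16 + 32 + 64 + 128 + 256 + 512 + 1024 + 2048 + 4096 + 8192 + 16384 + 32768 + 65536 + 131072 = 262143
Total = 169558 + 262143 = 431701


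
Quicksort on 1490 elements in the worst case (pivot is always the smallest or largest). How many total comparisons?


In the worst case, each partition step picks the worst pivot:
  Partition 1: 1489 comparisons (n-1 elements to compare)
  Partition 2: 1488 comparisons
  Partition 3: 1487 comparisons
  Partition 4: 1486 comparisons
  Partition 5: 1485 comparisons
  ...
  Last partition: 0 comparisons
Total = (n-1) + (n-2) + ... + 1 + 0 = n*(n-1)/2
= 1490*1489/2 = 1109305


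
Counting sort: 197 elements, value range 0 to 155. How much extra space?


n = 197 (output array)
k = 156 (count array for 156 distinct values)
Extra space = 197 + 156 = 353


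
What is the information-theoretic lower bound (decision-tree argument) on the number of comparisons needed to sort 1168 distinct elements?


A binary decision tree of height h has at most 2^h leaves and needs at least n! of them, so h >= ceil(log2(n!)).
1168! is far too large to multiply out, so use Stirling's series:
  ln(n!) ~ n ln n - n + (1/2) ln(2 pi n) + 1/(12n)  (error below 1/(360 n^3), negligible here)
  ln(1168) = 7.0630482
  n ln n = 1168 * 7.0630482 = 8249.6403
  (1/2) ln(2 pi * 1168) = (1/2) ln(7338.7604) = 4.4505
  1/(12*1168) = 0.0001
  ln(1168!) ~ 8249.6403 - 1168 + 4.4505 + 0.0001 = 7086.0909
Convert to base 2: log2(1168!) = 7086.0909 / ln 2 = 7086.0909 / 0.69314718 = 10223.0682
ceil(10223.0682) = 10224


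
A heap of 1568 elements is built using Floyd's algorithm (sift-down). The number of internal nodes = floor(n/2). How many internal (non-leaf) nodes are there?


Leaf nodes occupy roughly half the array.
Sift-down is called for each internal node, starting from the last one.
Internal nodes = floor(n/2) = floor(1568/2) = 784


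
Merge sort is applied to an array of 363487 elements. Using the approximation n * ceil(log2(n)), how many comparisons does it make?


Merge sort divides the array into halves recursively.
Number of levels = ceil(log2(363487)) = 19
At each level, approximately n = 363487 comparisons are needed for merging.
Total comparisons ~ n * ceil(log2(n)) = 363487 * 19 = 6906253


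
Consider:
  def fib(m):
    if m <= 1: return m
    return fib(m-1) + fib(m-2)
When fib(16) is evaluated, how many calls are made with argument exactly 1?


Let N(m) = number of times fib(m) is called while evaluating fib(16).
N(16) = 1 (the initial call).
N(15) = 1 (only fib(16) calls it).
For 1 <= m <= 14: fib(m) is called by fib(m+1) and fib(m+2), so
  N(m) = N(m+1) + N(m+2).
fib(0) is called only by fib(2), so N(0) = N(2).
Walk down from m=16:
  N(16)=1, N(15)=1, N(14)=2, N(13)=3, N(12)=5, N(11)=8, N(10)=13, N(9)=21, N(8)=34, N(7)=55, N(6)=89, N(5)=144, N(4)=233, N(3)=377, N(2)=610, N(1)=987
N(1) = 987


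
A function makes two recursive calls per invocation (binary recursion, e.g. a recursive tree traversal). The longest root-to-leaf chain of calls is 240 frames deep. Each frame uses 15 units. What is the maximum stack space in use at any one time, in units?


Binary recursion: the two calls run one after the other, so only one root-to-leaf chain of frames is on the stack at a time.
Maximum depth (longest chain) = 240 frames
Each frame = 15 units
Max stack space = 240 * 15 = 3600


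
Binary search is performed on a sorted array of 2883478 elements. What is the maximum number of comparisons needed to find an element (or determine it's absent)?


Binary search halves the search space each comparison:
  Step 1: search space = 2883478 -> 1441739
  Step 2: search space = 1441739 -> 720869
  Step 3: search space = 720869 -> 360434
  Step 4: search space = 360434 -> 180217
  Step 5: search space = 180217 -> 90108
  Step 6: search space = 90108 -> 45054
  Step 7: search space = 45054 -> 22527
  Step 8: search space = 22527 -> 11263
  Step 9: search space = 11263 -> 5631
  Step 10: search space = 5631 -> 2815
  Step 11: search space = 2815 -> 1407
  Step 12: search space = 1407 -> 703
  Step 13: search space = 703 -> 351
  Step 14: search space = 351 -> 175
  Step 15: search space = 175 -> 87
  Step 16: search space = 87 -> 43
  Step 17: search space = 43 -> 21
  Step 18: search space = 21 -> 10
  Step 19: search space = 10 -> 5
  Step 20: search space = 5 -> 2
  Step 21: search space = 2 -> 1
  Step 22: search space = 1 (final check)
Maximum comparisons = floor(log2(2883478)) + 1 = 21 + 1 = 22


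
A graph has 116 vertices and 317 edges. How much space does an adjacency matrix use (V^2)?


Adjacency matrix: V x V grid of entries
Space = V^2 = 116^2 = 116 * 116 = 13456


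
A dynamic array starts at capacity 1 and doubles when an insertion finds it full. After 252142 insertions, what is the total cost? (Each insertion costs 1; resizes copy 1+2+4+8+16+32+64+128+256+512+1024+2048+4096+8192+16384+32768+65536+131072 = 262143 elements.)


Insertion cost: 252142 (one per element)
Resizes occur just before inserting elements 2, 3, 5, 9, ...
Elements copied at each resize: 1 + 2 + 4 + 8 + 16 + 32 + 64 + 128 + 256 + 512 + 1024 + 2048 + 4096 + 8192 + 16384 + 32768 + 65536 + 131072
Sum of copies = 262143 (geometric series: 2^k - 1)
Total = 252142 + 262143 = 514285


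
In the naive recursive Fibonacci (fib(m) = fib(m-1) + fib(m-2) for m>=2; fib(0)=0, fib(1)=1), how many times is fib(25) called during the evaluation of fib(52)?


Let N(m) = number of times fib(m) is called while evaluating fib(52).
N(52) = 1 (the initial call).
N(51) = 1 (only fib(52) calls it).
For 1 <= m <= 50: fib(m) is called by fib(m+1) and fib(m+2), so
  N(m) = N(m+1) + N(m+2).
fib(0) is called only by fib(2), so N(0) = N(2).
Walk down from m=52:
  N(52)=1, N(51)=1, N(50)=2, N(49)=3, N(48)=5, N(47)=8, N(46)=13, N(45)=21, N(44)=34, N(43)=55, N(42)=89, N(41)=144, N(40)=233, N(39)=377, N(38)=610, N(37)=987, N(36)=1597, N(35)=2584, N(34)=4181, N(33)=6765, N(32)=10946, N(31)=17711, N(30)=28657, N(29)=46368, N(28)=75025, N(27)=121393, N(26)=196418, N(25)=317811
N(25) = 317811


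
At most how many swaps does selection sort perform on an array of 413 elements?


Each of the 412 passes places one element in its final position.
Pass 1: swap minimum into position 0
Pass 2: swap minimum of remaining into position 1
...
Pass 412: last two elements, one swap
Maximum swaps = 413 - 1 = 412


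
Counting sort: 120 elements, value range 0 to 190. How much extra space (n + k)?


n = 120 (output array)
k = 191 (count array for 191 distinct values)
Extra space = 120 + 191 = 311


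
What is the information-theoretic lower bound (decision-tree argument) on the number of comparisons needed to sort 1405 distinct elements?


A binary decision tree of height h has at most 2^h leaves and needs at least n! of them, so h >= ceil(log2(n!)).
1405! is far too large to multiply out, so use Stirling's series:
  ln(n!) ~ n ln n - n + (1/2) ln(2 pi n) + 1/(12n)  (error below 1/(360 n^3), negligible here)
  ln(1405) = 7.2477926
  n ln n = 1405 * 7.2477926 = 10183.1486
  (1/2) ln(2 pi * 1405) = (1/2) ln(8827.8754) = 4.5428
  1/(12*1405) = 0.0001
  ln(1405!) ~ 10183.1486 - 1405 + 4.5428 + 0.0001 = 8782.6915
Convert to base 2: log2(1405!) = 8782.6915 / ln 2 = 8782.6915 / 0.69314718 = 12670.7455
ceil(12670.7455) = 12671


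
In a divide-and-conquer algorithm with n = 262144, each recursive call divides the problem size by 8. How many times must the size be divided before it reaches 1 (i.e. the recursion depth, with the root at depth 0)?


Number of divisions = log_8(262144)
Sizes: 262144 -> 32768 -> 4096 -> 512 -> 64 -> 8 -> 1 (6 divisions)
Recursion depth = 6


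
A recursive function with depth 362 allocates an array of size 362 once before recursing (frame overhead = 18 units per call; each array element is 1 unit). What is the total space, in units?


Array allocation: 362 units (allocated once)
Stack frames: 362 deep * 18 per frame = 6516 units
Total = 362 + 6516 = 6878


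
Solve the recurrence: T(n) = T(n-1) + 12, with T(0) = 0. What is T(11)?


Unrolling the recurrence:
T(11) = T(10) + 12
       = T(9) + 12 + 12
       = T(8) + 12*3
       ...
       = T(0) + 12*11
       = 0 + 132 = 132


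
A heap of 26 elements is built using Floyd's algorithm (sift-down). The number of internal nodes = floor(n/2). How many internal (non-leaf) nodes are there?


Leaf nodes occupy roughly half the array.
Sift-down is called for each internal node, starting from the last one.
Internal nodes = floor(n/2) = floor(26/2) = 13


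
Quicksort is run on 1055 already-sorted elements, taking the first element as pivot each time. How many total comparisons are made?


Sum of comparisons per partition:
1054 + 1053 + ... + 1 + 0
= 1055 * (1055 - 1) / 2
= 1055 * 1054 / 2
= 555985


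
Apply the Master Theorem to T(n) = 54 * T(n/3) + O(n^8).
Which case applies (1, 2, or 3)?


The Master Theorem: T(n) = a*T(n/b) + O(n^c)
  a = 54, b = 3, c = 8
log_b(a) = log_3(54) ~ 3.631
Compare b^c with a: 3^8 = 6561 > 54, so c > log_b(a).
Since c > log_b(a), Case 3 applies.
T(n) = O(n^8)
Master Theorem case = 3


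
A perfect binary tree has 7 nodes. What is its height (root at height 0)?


For a perfect binary tree of height h: n = 2^(h+1) - 1, so h = log2(n+1) - 1.
  n + 1 = 8 = 2^3
  log2(8) = 3
  height = 3 - 1 = 2


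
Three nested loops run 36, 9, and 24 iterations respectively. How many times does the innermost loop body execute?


Loop 1 (outermost): 36 iterations
Loop 2 (middle): 9 iterations per outer
Loop 3 (innermost): 24 iterations per middle
Total = 36 * 9 * 24 = 7776


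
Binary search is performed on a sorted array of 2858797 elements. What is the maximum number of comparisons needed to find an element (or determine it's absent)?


Binary search halves the search space each comparison:
  Step 1: search space = 2858797 -> 1429398
  Step 2: search space = 1429398 -> 714699
  Step 3: search space = 714699 -> 357349
  Step 4: search space = 357349 -> 178674
  Step 5: search space = 178674 -> 89337
  Step 6: search space = 89337 -> 44668
  Step 7: search space = 44668 -> 22334
  Step 8: search space = 22334 -> 11167
  Step 9: search space = 11167 -> 5583
  Step 10: search space = 5583 -> 2791
  Step 11: search space = 2791 -> 1395
  Step 12: search space = 1395 -> 697
  Step 13: search space = 697 -> 348
  Step 14: search space = 348 -> 174
  Step 15: search space = 174 -> 87
  Step 16: search space = 87 -> 43
  Step 17: search space = 43 -> 21
  Step 18: search space = 21 -> 10
  Step 19: search space = 10 -> 5
  Step 20: search space = 5 -> 2
  Step 21: search space = 2 -> 1
  Step 22: search space = 1 (final check)
Maximum comparisons = floor(log2(2858797)) + 1 = 21 + 1 = 22


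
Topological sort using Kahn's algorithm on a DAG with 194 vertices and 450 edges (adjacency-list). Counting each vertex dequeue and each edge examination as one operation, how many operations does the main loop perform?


Kahn's algorithm:
  1. Compute in-degrees: O(V + E)
  2. Process queue: each vertex dequeued once (O(V))
     each edge examined once (O(E))
Total = V + E = 194 + 450 = 644


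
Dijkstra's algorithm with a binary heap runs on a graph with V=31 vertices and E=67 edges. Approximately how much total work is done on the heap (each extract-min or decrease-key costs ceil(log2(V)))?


Dijkstra with a binary heap: each vertex is extracted once, each edge may relax once.
Each heap operation costs O(log V).
V + E = 31 + 67 = 98
ceil(log2(31)) = 5 (since 2^4 = 16 < 31 <= 32 = 2^5)
Total heap work = (V+E) * ceil(log2(V)) = 98 * 5 = 490


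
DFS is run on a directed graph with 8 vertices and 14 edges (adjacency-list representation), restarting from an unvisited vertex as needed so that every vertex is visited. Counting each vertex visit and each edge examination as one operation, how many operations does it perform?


A full DFS traversal processes each vertex exactly once (push/pop on stack).
Each directed edge is examined once.
V = 8, E = 14
V + E = 22


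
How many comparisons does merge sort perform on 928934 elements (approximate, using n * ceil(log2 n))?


Recursion depth: ceil(log2(928934)) = 20
Each recursion level merges n = 928934 elements
Total = 928934 * 20 = 18578680


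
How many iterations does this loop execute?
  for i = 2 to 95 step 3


The loop variable i takes values starting at 2 and increments by 3 each iteration.
Sequence: i = 2, 5, 8, 11, 14, 17, 20, 23, 26, ...
The upper bound 95 is inclusive, so the count is floor((last - first) / step) + 1:
floor((95 - 2) / 3) + 1 = floor(93/3) + 1 = 31 + 1 = 32


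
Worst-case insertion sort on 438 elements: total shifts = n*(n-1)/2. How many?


Sum of shifts = 1 + 2 + 3 + ... + 437
= 438 * 437 / 2
= 191406 / 2
= 95703


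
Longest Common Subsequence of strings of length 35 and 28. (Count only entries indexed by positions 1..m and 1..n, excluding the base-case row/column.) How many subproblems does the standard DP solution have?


DP table indexed by positions in both strings.
First string: 35 positions
Second string: 28 positions
Total = 35 * 28 = 980


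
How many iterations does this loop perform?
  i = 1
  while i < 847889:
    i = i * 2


The loop variable doubles each iteration:
i = 1 -> 2 -> 4 -> 8 -> 16 -> 32 -> 64 -> 128 -> 256 -> 512 -> 1024 -> 2048 -> 4096 -> 8192 -> 16384 -> 32768 -> 65536 -> 131072 -> 262144 -> 524288 -> 1048576 (stop, 1048576 >= 847889)
Number of doublings = ceil(log2(847889)) = 20


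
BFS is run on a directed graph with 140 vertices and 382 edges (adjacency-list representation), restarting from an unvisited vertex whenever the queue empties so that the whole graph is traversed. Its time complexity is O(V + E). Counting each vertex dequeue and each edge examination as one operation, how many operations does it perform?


A full BFS traversal dequeues each vertex exactly once and examines each directed edge exactly once.
V = 140 (vertex processing cost)
E = 382 (edge examination cost)
Total operations proportional to V + E = 140 + 382 = 522


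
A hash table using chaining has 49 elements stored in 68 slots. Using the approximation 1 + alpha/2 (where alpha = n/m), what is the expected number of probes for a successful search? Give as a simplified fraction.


Load factor alpha = n/m = 49/68
Expected probes = 1 + alpha/2 = 1 + 49/(2*68)
= 1 + 49/136
= 136/136 + 49/136
= 185/136
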